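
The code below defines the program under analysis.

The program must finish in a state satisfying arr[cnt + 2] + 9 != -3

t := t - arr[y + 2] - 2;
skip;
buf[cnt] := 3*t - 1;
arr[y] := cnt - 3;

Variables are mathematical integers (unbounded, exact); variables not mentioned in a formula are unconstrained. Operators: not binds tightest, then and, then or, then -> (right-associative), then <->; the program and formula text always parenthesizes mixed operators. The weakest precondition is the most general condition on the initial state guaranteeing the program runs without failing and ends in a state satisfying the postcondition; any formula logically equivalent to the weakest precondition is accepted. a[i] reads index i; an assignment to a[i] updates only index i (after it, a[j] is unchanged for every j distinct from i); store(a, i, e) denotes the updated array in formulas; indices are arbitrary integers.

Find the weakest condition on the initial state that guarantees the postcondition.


Working backward. After the program, the postcondition arr[cnt + 2] + 9 != -3 must hold; in canonical form it is arr[cnt + 2] != -12.
Before arr[y] := cnt - 3: store(arr, y, cnt - 3)[cnt + 2] != -12
Before buf[cnt] := 3*t - 1: store(arr, y, cnt - 3)[cnt + 2] != -12
Before skip: store(arr, y, cnt - 3)[cnt + 2] != -12
Before t := t - arr[y + 2] - 2: store(arr, y, cnt - 3)[cnt + 2] != -12
Answer: WP = store(arr, y, cnt - 3)[cnt + 2] != -12


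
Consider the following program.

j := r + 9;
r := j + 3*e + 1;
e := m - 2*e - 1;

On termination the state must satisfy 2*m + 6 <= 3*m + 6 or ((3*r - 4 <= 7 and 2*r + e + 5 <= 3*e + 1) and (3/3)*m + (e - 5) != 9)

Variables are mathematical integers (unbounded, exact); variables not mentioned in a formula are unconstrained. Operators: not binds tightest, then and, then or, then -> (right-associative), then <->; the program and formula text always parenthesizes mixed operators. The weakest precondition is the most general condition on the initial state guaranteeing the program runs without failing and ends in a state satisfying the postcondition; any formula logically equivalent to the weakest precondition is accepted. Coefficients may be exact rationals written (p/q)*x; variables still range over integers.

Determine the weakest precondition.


Working backward. After the program, the postcondition 2*m + 6 <= 3*m + 6 or ((3*r - 4 <= 7 and 2*r + e + 5 <= 3*e + 1) and (3/3)*m + (e - 5) != 9) must hold; in canonical form it is m >= 0 or (3*r <= 11 and 2*r <= 2*e - 4 and e + m != 14).
Before e := m - 2*e - 1: m >= 0 or (3*r <= 11 and 4*e + 2*r <= 2*m - 6 and 2*m != 2*e + 15)
Before r := j + 3*e + 1: m >= 0 or (9*e + 3*j <= 8 and 10*e + 2*j <= 2*m - 8 and 2*m != 2*e + 15)
Before j := r + 9: m >= 0 or (9*e + 3*r <= -19 and 10*e + 2*r <= 2*m - 26 and 2*m != 2*e + 15)
Answer: WP = m >= 0 or (9*e + 3*r <= -19 and 10*e + 2*r <= 2*m - 26 and 2*m != 2*e + 15)


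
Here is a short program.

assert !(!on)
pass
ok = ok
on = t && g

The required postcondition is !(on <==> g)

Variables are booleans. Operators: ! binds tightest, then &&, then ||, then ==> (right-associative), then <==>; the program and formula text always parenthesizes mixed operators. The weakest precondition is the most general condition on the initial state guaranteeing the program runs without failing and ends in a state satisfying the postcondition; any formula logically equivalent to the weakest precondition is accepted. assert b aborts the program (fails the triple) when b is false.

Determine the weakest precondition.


Working backward. After the program, !(on <==> g) must hold.
Before on := t && g: !((t && g) <==> g)
Before ok := ok: !((t && g) <==> g)
Before skip: !((t && g) <==> g)
Before assert !(!on): on && (!((t && g) <==> g))
Answer: WP = on && (!((t && g) <==> g))


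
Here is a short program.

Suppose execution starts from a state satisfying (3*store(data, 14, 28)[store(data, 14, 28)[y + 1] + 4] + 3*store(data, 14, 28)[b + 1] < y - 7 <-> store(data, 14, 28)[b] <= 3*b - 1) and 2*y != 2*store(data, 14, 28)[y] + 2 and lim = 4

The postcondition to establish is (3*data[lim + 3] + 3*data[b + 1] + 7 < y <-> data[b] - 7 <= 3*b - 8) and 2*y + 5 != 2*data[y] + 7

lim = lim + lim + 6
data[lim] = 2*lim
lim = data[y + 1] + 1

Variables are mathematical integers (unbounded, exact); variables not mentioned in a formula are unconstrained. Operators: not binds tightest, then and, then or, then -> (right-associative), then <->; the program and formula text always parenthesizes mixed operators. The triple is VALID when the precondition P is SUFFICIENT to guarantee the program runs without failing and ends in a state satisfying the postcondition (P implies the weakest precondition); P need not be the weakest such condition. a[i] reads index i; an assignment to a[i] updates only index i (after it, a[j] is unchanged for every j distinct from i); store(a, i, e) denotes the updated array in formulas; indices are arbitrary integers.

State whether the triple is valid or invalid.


Working backward. After the program, the postcondition (3*data[lim + 3] + 3*data[b + 1] + 7 < y <-> data[b] - 7 <= 3*b - 8) and 2*y + 5 != 2*data[y] + 7 must hold; in canonical form it is (3*data[b + 1] + 3*data[lim + 3] < y - 7 <-> data[b] <= 3*b - 1) and 2*y != 2*data[y] + 2.
Before lim := data[y + 1] + 1: (3*data[data[y + 1] + 4] + 3*data[b + 1] < y - 7 <-> data[b] <= 3*b - 1) and 2*y != 2*data[y] + 2
Before data[lim] := 2*lim: (3*store(data, lim, 2*lim)[store(data, lim, 2*lim)[y + 1] + 4] + 3*store(data, lim, 2*lim)[b + 1] < y - 7 <-> store(data, lim, 2*lim)[b] <= 3*b - 1) and 2*y != 2*store(data, lim, 2*lim)[y] + 2
Before lim := lim + lim + 6: (3*store(data, 2*lim + 6, 4*lim + 12)[store(data, 2*lim + 6, 4*lim + 12)[y + 1] + 4] + 3*store(data, 2*lim + 6, 4*lim + 12)[b + 1] < y - 7 <-> store(data, 2*lim + 6, 4*lim + 12)[b] <= 3*b - 1) and 2*y != 2*store(data, 2*lim + 6, 4*lim + 12)[y] + 2
The weakest precondition is (3*store(data, 2*lim + 6, 4*lim + 12)[store(data, 2*lim + 6, 4*lim + 12)[y + 1] + 4] + 3*store(data, 2*lim + 6, 4*lim + 12)[b + 1] < y - 7 <-> store(data, 2*lim + 6, 4*lim + 12)[b] <= 3*b - 1) and 2*y != 2*store(data, 2*lim + 6, 4*lim + 12)[y] + 2.
Check whether (3*store(data, 14, 28)[store(data, 14, 28)[y + 1] + 4] + 3*store(data, 14, 28)[b + 1] < y - 7 <-> store(data, 14, 28)[b] <= 3*b - 1) and 2*y != 2*store(data, 14, 28)[y] + 2 and lim = 4 implies it.
Every state satisfying the precondition satisfies the weakest precondition: the implication holds.
Answer: valid


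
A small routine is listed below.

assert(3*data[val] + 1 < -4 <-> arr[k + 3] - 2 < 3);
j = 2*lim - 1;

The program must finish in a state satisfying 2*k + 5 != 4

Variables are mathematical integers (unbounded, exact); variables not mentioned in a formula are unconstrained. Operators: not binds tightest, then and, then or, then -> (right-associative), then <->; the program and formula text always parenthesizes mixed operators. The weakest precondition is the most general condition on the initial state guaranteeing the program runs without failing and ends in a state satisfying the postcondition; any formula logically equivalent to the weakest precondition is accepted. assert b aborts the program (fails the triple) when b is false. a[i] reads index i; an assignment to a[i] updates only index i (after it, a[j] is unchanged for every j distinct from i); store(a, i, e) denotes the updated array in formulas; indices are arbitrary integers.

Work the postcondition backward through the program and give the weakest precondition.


Working backward. After the program, the postcondition 2*k + 5 != 4 must hold; in canonical form it is 2*k != -1.
Before j := 2*lim - 1: 2*k != -1
Before assert 3*data[val] + 1 < -4 <-> arr[k + 3] - 2 < 3: (3*data[val] < -5 <-> arr[k + 3] < 5) and 2*k != -1
Answer: WP = (3*data[val] < -5 <-> arr[k + 3] < 5) and 2*k != -1


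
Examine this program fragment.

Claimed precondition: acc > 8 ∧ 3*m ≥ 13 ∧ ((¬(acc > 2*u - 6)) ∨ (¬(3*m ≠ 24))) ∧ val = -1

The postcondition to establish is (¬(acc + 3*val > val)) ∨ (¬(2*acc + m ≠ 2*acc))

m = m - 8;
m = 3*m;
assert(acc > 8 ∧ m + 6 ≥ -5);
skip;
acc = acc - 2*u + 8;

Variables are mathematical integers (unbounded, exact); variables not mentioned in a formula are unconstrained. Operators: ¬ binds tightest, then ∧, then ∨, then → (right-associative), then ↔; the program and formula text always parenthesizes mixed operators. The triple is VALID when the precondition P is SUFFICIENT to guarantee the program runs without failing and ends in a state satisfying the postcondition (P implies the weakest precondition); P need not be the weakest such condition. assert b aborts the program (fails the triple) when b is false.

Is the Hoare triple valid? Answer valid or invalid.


Working backward. After the program, the postcondition (¬(acc + 3*val > val)) ∨ (¬(2*acc + m ≠ 2*acc)) must hold; in canonical form it is (¬(acc + 2*val > 0)) ∨ (¬(m ≠ 0)).
Before acc := acc - 2*u + 8: (¬(acc + 2*val > 2*u - 8)) ∨ (¬(m ≠ 0))
Before skip: (¬(acc + 2*val > 2*u - 8)) ∨ (¬(m ≠ 0))
Before assert acc > 8 ∧ m + 6 ≥ -5: acc > 8 ∧ m ≥ -11 ∧ ((¬(acc + 2*val > 2*u - 8)) ∨ (¬(m ≠ 0)))
Before m := 3*m: acc > 8 ∧ 3*m ≥ -11 ∧ ((¬(acc + 2*val > 2*u - 8)) ∨ (¬(3*m ≠ 0)))
Before m := m - 8: acc > 8 ∧ 3*m ≥ 13 ∧ ((¬(acc + 2*val > 2*u - 8)) ∨ (¬(3*m ≠ 24)))
The weakest precondition is acc > 8 ∧ 3*m ≥ 13 ∧ ((¬(acc + 2*val > 2*u - 8)) ∨ (¬(3*m ≠ 24))).
Check whether acc > 8 ∧ 3*m ≥ 13 ∧ ((¬(acc > 2*u - 6)) ∨ (¬(3*m ≠ 24))) ∧ val = -1 implies it.
Every state satisfying the precondition satisfies the weakest precondition: the implication holds.
Answer: valid


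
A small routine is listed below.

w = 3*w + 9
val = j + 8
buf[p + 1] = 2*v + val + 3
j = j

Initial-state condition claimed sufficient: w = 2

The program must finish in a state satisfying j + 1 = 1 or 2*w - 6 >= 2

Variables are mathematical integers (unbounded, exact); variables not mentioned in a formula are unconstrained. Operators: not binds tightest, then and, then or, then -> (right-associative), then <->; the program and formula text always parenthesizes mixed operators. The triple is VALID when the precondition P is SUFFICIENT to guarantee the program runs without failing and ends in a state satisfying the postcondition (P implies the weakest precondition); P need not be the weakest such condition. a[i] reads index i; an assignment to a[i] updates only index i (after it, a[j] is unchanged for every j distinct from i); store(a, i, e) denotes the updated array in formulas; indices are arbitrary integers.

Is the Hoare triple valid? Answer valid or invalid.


Working backward. After the program, the postcondition j + 1 = 1 or 2*w - 6 >= 2 must hold; in canonical form it is j = 0 or 2*w >= 8.
Before j := j: j = 0 or 2*w >= 8
Before buf[p + 1] := 2*v + val + 3: j = 0 or 2*w >= 8
Before val := j + 8: j = 0 or 2*w >= 8
Before w := 3*w + 9: j = 0 or 6*w >= -10
The weakest precondition is j = 0 or 6*w >= -10.
Check whether w = 2 implies it.
Every state satisfying the precondition satisfies the weakest precondition: the implication holds.
Answer: valid


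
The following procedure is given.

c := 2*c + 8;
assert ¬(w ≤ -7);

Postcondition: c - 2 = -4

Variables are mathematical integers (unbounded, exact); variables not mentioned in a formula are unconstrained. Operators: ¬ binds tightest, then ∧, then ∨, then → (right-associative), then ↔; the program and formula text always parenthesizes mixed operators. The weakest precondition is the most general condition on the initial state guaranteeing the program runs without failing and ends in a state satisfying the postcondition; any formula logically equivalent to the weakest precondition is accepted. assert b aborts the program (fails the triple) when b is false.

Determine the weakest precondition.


Working backward. After the program, the postcondition c - 2 = -4 must hold; in canonical form it is c = -2.
Before assert ¬(w ≤ -7): (¬(w ≤ -7)) ∧ c = -2
Before c := 2*c + 8: (¬(w ≤ -7)) ∧ 2*c = -10
Answer: WP = (¬(w ≤ -7)) ∧ 2*c = -10


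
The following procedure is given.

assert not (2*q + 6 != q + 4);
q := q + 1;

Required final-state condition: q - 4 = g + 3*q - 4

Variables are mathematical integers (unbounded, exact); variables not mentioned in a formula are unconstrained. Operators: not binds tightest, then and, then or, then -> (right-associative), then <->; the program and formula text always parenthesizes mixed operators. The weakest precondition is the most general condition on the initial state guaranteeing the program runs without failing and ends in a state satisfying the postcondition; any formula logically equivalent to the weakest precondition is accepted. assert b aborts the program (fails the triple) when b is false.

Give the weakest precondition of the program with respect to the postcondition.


Working backward. After the program, the postcondition q - 4 = g + 3*q - 4 must hold; in canonical form it is g + 2*q = 0.
Before q := q + 1: g + 2*q = -2
Before assert not (2*q + 6 != q + 4): (not (q != -2)) and g + 2*q = -2
Answer: WP = (not (q != -2)) and g + 2*q = -2


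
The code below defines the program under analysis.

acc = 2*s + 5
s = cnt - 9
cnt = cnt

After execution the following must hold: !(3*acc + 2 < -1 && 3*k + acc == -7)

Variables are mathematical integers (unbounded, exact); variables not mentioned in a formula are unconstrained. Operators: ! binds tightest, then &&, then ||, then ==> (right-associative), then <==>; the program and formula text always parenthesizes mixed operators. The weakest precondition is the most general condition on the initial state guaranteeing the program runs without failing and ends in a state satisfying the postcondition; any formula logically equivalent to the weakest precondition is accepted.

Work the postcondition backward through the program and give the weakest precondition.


Working backward. After the program, the postcondition !(3*acc + 2 < -1 && 3*k + acc == -7) must hold; in canonical form it is !(3*acc < -3 && acc + 3*k == -7).
Before cnt := cnt: !(3*acc < -3 && acc + 3*k == -7)
Before s := cnt - 9: !(3*acc < -3 && acc + 3*k == -7)
Before acc := 2*s + 5: !(6*s < -18 && 3*k + 2*s == -12)
Answer: WP = !(6*s < -18 && 3*k + 2*s == -12)


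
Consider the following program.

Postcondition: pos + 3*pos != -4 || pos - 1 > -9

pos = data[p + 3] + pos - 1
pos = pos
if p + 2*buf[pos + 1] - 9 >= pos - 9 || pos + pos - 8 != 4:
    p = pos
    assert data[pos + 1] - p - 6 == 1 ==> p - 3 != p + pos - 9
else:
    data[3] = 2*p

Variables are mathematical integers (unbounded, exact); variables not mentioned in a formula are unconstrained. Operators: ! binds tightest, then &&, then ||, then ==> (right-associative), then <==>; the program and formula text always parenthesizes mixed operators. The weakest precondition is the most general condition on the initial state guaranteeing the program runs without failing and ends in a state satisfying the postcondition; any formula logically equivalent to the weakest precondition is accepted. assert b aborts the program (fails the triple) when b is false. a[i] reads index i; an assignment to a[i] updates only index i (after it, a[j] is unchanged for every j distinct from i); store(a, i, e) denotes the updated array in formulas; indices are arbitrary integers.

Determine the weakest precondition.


Working backward. After the program, the postcondition pos + 3*pos != -4 || pos - 1 > -9 must hold; in canonical form it is 4*pos != -4 || pos > -8.
Then branch requires (data[pos + 1] == pos + 7 ==> pos != 6) && (4*pos != -4 || pos > -8); else branch requires 4*pos != -4 || pos > -8.
Before the if: ((2*buf[pos + 1] + p >= pos || 2*pos != 12) ==> ((data[pos + 1] == pos + 7 ==> pos != 6) && (4*pos != -4 || pos > -8))) && ((!(2*buf[pos + 1] + p >= pos || 2*pos != 12)) ==> (4*pos != -4 || pos > -8))
Before pos := pos: ((2*buf[pos + 1] + p >= pos || 2*pos != 12) ==> ((data[pos + 1] == pos + 7 ==> pos != 6) && (4*pos != -4 || pos > -8))) && ((!(2*buf[pos + 1] + p >= pos || 2*pos != 12)) ==> (4*pos != -4 || pos > -8))
Before pos := data[p + 3] + pos - 1: ((2*buf[data[p + 3] + pos] + p >= data[p + 3] + pos - 1 || 2*data[p + 3] + 2*pos != 14) ==> ((data[data[p + 3] + pos] == data[p + 3] + pos + 6 ==> data[p + 3] + pos != 7) && (4*data[p + 3] + 4*pos != 0 || data[p + 3] + pos > -7))) && ((!(2*buf[data[p + 3] + pos] + p >= data[p + 3] + pos - 1 || 2*data[p + 3] + 2*pos != 14)) ==> (4*data[p + 3] + 4*pos != 0 || data[p + 3] + pos > -7))
Answer: WP = ((2*buf[data[p + 3] + pos] + p >= data[p + 3] + pos - 1 || 2*data[p + 3] + 2*pos != 14) ==> ((data[data[p + 3] + pos] == data[p + 3] + pos + 6 ==> data[p + 3] + pos != 7) && (4*data[p + 3] + 4*pos != 0 || data[p + 3] + pos > -7))) && ((!(2*buf[data[p + 3] + pos] + p >= data[p + 3] + pos - 1 || 2*data[p + 3] + 2*pos != 14)) ==> (4*data[p + 3] + 4*pos != 0 || data[p + 3] + pos > -7))


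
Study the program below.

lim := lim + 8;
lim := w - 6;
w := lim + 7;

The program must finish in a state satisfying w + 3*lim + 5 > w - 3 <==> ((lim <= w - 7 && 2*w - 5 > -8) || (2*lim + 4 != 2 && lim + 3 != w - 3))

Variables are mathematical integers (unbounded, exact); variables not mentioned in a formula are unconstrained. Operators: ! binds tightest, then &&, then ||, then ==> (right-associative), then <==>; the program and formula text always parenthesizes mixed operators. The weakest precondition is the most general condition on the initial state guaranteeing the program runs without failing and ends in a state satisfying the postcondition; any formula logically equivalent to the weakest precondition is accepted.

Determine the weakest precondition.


Working backward. After the program, the postcondition w + 3*lim + 5 > w - 3 <==> ((lim <= w - 7 && 2*w - 5 > -8) || (2*lim + 4 != 2 && lim + 3 != w - 3)) must hold; in canonical form it is 3*lim > -8 <==> ((lim <= w - 7 && 2*w > -3) || (2*lim != -2 && lim != w - 6)).
Before w := lim + 7: 3*lim > -8 <==> (2*lim > -17 || 2*lim != -2)
Before lim := w - 6: 3*w > 10 <==> (2*w > -5 || 2*w != 10)
Before lim := lim + 8: 3*w > 10 <==> (2*w > -5 || 2*w != 10)
Answer: WP = 3*w > 10 <==> (2*w > -5 || 2*w != 10)


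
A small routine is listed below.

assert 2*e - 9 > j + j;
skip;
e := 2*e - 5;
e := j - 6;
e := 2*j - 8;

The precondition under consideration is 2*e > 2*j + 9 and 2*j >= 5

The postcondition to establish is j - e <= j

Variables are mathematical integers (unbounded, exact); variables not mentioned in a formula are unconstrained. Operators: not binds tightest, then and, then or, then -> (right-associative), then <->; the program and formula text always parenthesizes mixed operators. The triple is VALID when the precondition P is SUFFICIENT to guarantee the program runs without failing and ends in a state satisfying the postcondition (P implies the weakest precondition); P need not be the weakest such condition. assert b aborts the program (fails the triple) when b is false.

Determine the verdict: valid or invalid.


Working backward. After the program, the postcondition j - e <= j must hold; in canonical form it is e >= 0.
Before e := 2*j - 8: 2*j >= 8
Before e := j - 6: 2*j >= 8
Before e := 2*e - 5: 2*j >= 8
Before skip: 2*j >= 8
Before assert 2*e - 9 > j + j: 2*e > 2*j + 9 and 2*j >= 8
The weakest precondition is 2*e > 2*j + 9 and 2*j >= 8.
Check whether 2*e > 2*j + 9 and 2*j >= 5 implies it.
Countermodel: at the initial state e = 8, j = 3, the precondition holds but the weakest precondition fails.
Answer: invalid


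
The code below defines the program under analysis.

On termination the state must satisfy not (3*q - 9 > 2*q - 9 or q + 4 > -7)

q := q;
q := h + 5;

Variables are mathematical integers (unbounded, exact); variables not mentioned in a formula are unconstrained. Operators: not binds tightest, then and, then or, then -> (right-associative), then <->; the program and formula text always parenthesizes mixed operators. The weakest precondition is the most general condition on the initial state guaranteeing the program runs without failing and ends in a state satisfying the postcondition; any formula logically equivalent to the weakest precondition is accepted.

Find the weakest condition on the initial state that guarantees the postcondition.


Working backward. After the program, the postcondition not (3*q - 9 > 2*q - 9 or q + 4 > -7) must hold; in canonical form it is not (q > 0 or q > -11).
Before q := h + 5: not (h > -5 or h > -16)
Before q := q: not (h > -5 or h > -16)
Answer: WP = not (h > -5 or h > -16)


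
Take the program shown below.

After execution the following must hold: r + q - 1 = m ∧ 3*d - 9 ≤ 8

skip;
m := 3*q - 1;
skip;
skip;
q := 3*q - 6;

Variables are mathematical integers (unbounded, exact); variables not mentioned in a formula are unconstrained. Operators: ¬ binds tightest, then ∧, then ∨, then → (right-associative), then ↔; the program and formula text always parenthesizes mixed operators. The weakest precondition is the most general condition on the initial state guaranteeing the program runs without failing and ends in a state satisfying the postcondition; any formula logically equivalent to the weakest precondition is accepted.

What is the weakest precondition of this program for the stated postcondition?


Working backward. After the program, the postcondition r + q - 1 = m ∧ 3*d - 9 ≤ 8 must hold; in canonical form it is q + r = m + 1 ∧ 3*d ≤ 17.
Before q := 3*q - 6: 3*q + r = m + 7 ∧ 3*d ≤ 17
Before skip: 3*q + r = m + 7 ∧ 3*d ≤ 17
Before skip: 3*q + r = m + 7 ∧ 3*d ≤ 17
Before m := 3*q - 1: r = 6 ∧ 3*d ≤ 17
Before skip: r = 6 ∧ 3*d ≤ 17
Answer: WP = r = 6 ∧ 3*d ≤ 17


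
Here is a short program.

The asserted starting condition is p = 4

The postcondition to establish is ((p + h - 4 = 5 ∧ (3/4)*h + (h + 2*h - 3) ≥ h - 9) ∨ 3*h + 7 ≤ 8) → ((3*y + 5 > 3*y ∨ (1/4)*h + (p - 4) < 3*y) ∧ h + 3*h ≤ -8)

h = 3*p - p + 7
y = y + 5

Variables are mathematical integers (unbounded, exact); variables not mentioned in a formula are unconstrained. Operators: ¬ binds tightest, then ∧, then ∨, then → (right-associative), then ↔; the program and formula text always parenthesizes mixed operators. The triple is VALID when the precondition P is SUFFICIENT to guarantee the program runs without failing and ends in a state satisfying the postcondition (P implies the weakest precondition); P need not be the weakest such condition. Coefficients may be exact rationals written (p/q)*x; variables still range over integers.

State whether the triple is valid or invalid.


Working backward. After the program, the postcondition ((p + h - 4 = 5 ∧ (3/4)*h + (h + 2*h - 3) ≥ h - 9) ∨ 3*h + 7 ≤ 8) → ((3*y + 5 > 3*y ∨ (1/4)*h + (p - 4) < 3*y) ∧ h + 3*h ≤ -8) must hold; in canonical form it is ((h + p = 9 ∧ (11/4)*h ≥ -6) ∨ 3*h ≤ 1) → 4*h ≤ -8.
Before y := y + 5: ((h + p = 9 ∧ (11/4)*h ≥ -6) ∨ 3*h ≤ 1) → 4*h ≤ -8
Before h := 3*p - p + 7: ((3*p = 2 ∧ (11/2)*p ≥ -101/4) ∨ 6*p ≤ -20) → 8*p ≤ -36
The weakest precondition is ((3*p = 2 ∧ (11/2)*p ≥ -101/4) ∨ 6*p ≤ -20) → 8*p ≤ -36.
Check whether p = 4 implies it.
Every state satisfying the precondition satisfies the weakest precondition: the implication holds.
Answer: valid


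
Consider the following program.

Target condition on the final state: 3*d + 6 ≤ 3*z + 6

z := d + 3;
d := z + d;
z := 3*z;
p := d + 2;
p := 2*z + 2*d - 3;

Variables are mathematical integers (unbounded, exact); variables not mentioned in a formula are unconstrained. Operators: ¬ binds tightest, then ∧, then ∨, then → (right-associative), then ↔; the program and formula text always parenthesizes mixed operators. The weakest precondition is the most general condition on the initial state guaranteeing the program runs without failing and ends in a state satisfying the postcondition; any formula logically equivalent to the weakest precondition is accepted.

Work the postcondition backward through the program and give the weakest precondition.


Working backward. After the program, the postcondition 3*d + 6 ≤ 3*z + 6 must hold; in canonical form it is 3*d ≤ 3*z.
Before p := 2*z + 2*d - 3: 3*d ≤ 3*z
Before p := d + 2: 3*d ≤ 3*z
Before z := 3*z: 3*d ≤ 9*z
Before d := z + d: 3*d ≤ 6*z
Before z := d + 3: 3*d ≥ -18
Answer: WP = 3*d ≥ -18


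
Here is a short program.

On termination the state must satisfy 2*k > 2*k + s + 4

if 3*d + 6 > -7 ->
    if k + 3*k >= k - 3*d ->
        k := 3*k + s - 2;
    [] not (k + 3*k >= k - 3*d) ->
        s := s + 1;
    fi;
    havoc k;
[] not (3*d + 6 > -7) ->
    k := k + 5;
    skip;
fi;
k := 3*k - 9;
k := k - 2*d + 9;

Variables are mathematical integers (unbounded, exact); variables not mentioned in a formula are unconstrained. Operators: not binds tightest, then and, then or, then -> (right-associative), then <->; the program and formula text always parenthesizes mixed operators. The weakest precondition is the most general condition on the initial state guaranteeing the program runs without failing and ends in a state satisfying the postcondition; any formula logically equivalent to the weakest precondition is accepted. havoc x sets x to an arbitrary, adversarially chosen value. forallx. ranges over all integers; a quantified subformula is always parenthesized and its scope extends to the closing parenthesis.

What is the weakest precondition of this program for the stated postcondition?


Working backward. After the program, the postcondition 2*k > 2*k + s + 4 must hold; in canonical form it is s < -4.
Before k := k - 2*d + 9: s < -4
Before k := 3*k - 9: s < -4
Then branch requires (3*d + 3*k >= 0 -> s < -4) and ((not (3*d + 3*k >= 0)) -> s < -5); else branch requires s < -4.
Before the if: (3*d > -13 -> ((3*d + 3*k >= 0 -> s < -4) and ((not (3*d + 3*k >= 0)) -> s < -5))) and ((not (3*d > -13)) -> s < -4)
Answer: WP = (3*d > -13 -> ((3*d + 3*k >= 0 -> s < -4) and ((not (3*d + 3*k >= 0)) -> s < -5))) and ((not (3*d > -13)) -> s < -4)


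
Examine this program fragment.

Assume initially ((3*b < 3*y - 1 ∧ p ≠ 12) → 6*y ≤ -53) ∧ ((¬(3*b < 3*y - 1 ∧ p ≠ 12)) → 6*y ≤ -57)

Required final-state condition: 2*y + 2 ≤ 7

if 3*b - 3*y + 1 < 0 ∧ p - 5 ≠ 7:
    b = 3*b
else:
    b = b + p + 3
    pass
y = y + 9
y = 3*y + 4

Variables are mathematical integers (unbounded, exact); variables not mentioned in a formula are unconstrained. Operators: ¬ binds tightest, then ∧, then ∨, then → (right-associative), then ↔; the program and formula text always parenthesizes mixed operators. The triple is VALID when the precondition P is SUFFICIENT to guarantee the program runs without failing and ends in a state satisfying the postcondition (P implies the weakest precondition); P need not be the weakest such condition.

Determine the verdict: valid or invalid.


Working backward. After the program, the postcondition 2*y + 2 ≤ 7 must hold; in canonical form it is 2*y ≤ 5.
Before y := 3*y + 4: 6*y ≤ -3
Before y := y + 9: 6*y ≤ -57
Then branch requires 6*y ≤ -57; else branch requires 6*y ≤ -57.
Before the if: ((3*b < 3*y - 1 ∧ p ≠ 12) → 6*y ≤ -57) ∧ ((¬(3*b < 3*y - 1 ∧ p ≠ 12)) → 6*y ≤ -57)
The weakest precondition is ((3*b < 3*y - 1 ∧ p ≠ 12) → 6*y ≤ -57) ∧ ((¬(3*b < 3*y - 1 ∧ p ≠ 12)) → 6*y ≤ -57).
Check whether ((3*b < 3*y - 1 ∧ p ≠ 12) → 6*y ≤ -53) ∧ ((¬(3*b < 3*y - 1 ∧ p ≠ 12)) → 6*y ≤ -57) implies it.
Countermodel: at the initial state b = -10, p = 13, y = -9, the precondition holds but the weakest precondition fails.
Answer: invalid


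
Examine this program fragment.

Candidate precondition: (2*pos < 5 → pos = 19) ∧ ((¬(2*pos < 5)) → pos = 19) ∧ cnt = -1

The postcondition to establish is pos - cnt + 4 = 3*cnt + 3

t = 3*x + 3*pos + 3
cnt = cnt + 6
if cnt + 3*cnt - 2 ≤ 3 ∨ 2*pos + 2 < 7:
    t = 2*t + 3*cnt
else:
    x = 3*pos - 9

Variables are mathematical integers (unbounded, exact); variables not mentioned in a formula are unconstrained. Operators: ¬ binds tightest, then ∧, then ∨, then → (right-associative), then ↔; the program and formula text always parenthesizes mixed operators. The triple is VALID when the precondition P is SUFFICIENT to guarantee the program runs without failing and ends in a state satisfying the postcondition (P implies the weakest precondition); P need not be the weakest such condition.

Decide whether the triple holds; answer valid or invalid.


Working backward. After the program, the postcondition pos - cnt + 4 = 3*cnt + 3 must hold; in canonical form it is pos = 4*cnt - 1.
Then branch requires pos = 4*cnt - 1; else branch requires pos = 4*cnt - 1.
Before the if: ((4*cnt ≤ 5 ∨ 2*pos < 5) → pos = 4*cnt - 1) ∧ ((¬(4*cnt ≤ 5 ∨ 2*pos < 5)) → pos = 4*cnt - 1)
Before cnt := cnt + 6: ((4*cnt ≤ -19 ∨ 2*pos < 5) → pos = 4*cnt + 23) ∧ ((¬(4*cnt ≤ -19 ∨ 2*pos < 5)) → pos = 4*cnt + 23)
Before t := 3*x + 3*pos + 3: ((4*cnt ≤ -19 ∨ 2*pos < 5) → pos = 4*cnt + 23) ∧ ((¬(4*cnt ≤ -19 ∨ 2*pos < 5)) → pos = 4*cnt + 23)
The weakest precondition is ((4*cnt ≤ -19 ∨ 2*pos < 5) → pos = 4*cnt + 23) ∧ ((¬(4*cnt ≤ -19 ∨ 2*pos < 5)) → pos = 4*cnt + 23).
Check whether (2*pos < 5 → pos = 19) ∧ ((¬(2*pos < 5)) → pos = 19) ∧ cnt = -1 implies it.
Every state satisfying the precondition satisfies the weakest precondition: the implication holds.
Answer: valid


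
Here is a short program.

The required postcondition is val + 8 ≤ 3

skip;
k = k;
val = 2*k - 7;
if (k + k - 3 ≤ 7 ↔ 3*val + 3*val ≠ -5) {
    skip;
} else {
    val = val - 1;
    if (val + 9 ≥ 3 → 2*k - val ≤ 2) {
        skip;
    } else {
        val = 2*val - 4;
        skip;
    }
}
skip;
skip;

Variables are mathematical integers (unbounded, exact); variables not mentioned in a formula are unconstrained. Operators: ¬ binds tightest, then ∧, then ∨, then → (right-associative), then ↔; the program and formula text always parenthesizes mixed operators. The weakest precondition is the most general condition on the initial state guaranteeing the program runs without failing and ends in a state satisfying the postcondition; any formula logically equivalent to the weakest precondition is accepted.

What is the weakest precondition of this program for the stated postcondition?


Working backward. After the program, the postcondition val + 8 ≤ 3 must hold; in canonical form it is val ≤ -5.
Before skip: val ≤ -5
Before skip: val ≤ -5
Then branch requires val ≤ -5; else branch requires ((val ≥ -5 → 2*k ≤ val + 1) → val ≤ -4) ∧ ((¬(val ≥ -5 → 2*k ≤ val + 1)) → 2*val ≤ 1).
Before the if: ((2*k ≤ 10 ↔ 6*val ≠ -5) → val ≤ -5) ∧ ((¬(2*k ≤ 10 ↔ 6*val ≠ -5)) → (((val ≥ -5 → 2*k ≤ val + 1) → val ≤ -4) ∧ ((¬(val ≥ -5 → 2*k ≤ val + 1)) → 2*val ≤ 1)))
Before val := 2*k - 7: ((2*k ≤ 10 ↔ 12*k ≠ 37) → 2*k ≤ 2) ∧ ((¬(2*k ≤ 10 ↔ 12*k ≠ 37)) → (((¬(2*k ≥ 2)) → 2*k ≤ 3) ∧ (2*k ≥ 2 → 4*k ≤ 15)))
Before k := k: ((2*k ≤ 10 ↔ 12*k ≠ 37) → 2*k ≤ 2) ∧ ((¬(2*k ≤ 10 ↔ 12*k ≠ 37)) → (((¬(2*k ≥ 2)) → 2*k ≤ 3) ∧ (2*k ≥ 2 → 4*k ≤ 15)))
Before skip: ((2*k ≤ 10 ↔ 12*k ≠ 37) → 2*k ≤ 2) ∧ ((¬(2*k ≤ 10 ↔ 12*k ≠ 37)) → (((¬(2*k ≥ 2)) → 2*k ≤ 3) ∧ (2*k ≥ 2 → 4*k ≤ 15)))
Answer: WP = ((2*k ≤ 10 ↔ 12*k ≠ 37) → 2*k ≤ 2) ∧ ((¬(2*k ≤ 10 ↔ 12*k ≠ 37)) → (((¬(2*k ≥ 2)) → 2*k ≤ 3) ∧ (2*k ≥ 2 → 4*k ≤ 15)))


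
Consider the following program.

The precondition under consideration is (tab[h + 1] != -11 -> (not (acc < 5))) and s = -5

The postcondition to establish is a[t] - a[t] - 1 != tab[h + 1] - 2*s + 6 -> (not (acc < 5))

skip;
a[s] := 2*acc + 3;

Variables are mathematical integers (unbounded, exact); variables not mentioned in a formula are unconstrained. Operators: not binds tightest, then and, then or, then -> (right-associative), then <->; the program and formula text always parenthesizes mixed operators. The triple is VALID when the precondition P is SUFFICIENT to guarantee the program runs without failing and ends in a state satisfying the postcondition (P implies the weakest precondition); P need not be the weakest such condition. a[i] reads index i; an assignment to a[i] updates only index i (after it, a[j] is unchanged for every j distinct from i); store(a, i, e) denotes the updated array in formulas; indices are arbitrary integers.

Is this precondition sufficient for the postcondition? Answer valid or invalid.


Working backward. After the program, the postcondition a[t] - a[t] - 1 != tab[h + 1] - 2*s + 6 -> (not (acc < 5)) must hold; in canonical form it is 2*s != tab[h + 1] + 7 -> (not (acc < 5)).
Before a[s] := 2*acc + 3: 2*s != tab[h + 1] + 7 -> (not (acc < 5))
Before skip: 2*s != tab[h + 1] + 7 -> (not (acc < 5))
The weakest precondition is 2*s != tab[h + 1] + 7 -> (not (acc < 5)).
Check whether (tab[h + 1] != -11 -> (not (acc < 5))) and s = -5 implies it.
Countermodel: at the initial state acc = 4, h = -1, s = -5, tab = {[0] = -11, elsewhere -11}, the precondition holds but the weakest precondition fails.
Answer: invalid


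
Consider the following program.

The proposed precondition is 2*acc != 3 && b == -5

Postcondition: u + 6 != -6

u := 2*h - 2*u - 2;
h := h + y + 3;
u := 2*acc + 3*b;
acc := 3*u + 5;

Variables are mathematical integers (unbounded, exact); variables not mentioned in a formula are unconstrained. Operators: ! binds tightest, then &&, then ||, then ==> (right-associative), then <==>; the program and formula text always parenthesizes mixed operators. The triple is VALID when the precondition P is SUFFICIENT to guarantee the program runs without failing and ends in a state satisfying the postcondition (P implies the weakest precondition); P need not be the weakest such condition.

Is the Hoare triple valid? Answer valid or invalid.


Working backward. After the program, the postcondition u + 6 != -6 must hold; in canonical form it is u != -12.
Before acc := 3*u + 5: u != -12
Before u := 2*acc + 3*b: 2*acc + 3*b != -12
Before h := h + y + 3: 2*acc + 3*b != -12
Before u := 2*h - 2*u - 2: 2*acc + 3*b != -12
The weakest precondition is 2*acc + 3*b != -12.
Check whether 2*acc != 3 && b == -5 implies it.
Every state satisfying the precondition satisfies the weakest precondition: the implication holds.
Answer: valid


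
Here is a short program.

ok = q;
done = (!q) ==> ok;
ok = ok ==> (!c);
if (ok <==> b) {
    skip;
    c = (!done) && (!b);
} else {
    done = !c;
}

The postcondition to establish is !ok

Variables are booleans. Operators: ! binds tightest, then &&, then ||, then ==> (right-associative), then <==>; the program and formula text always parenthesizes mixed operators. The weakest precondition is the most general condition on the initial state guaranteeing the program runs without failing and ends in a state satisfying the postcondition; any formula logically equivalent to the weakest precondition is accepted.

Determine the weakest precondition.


Working backward. After the program, !ok must hold.
Then branch requires !ok; else branch requires !ok.
Before the if: ((ok <==> b) ==> (!ok)) && ((!(ok <==> b)) ==> (!ok))
Before ok := ok ==> (!c): (((ok ==> (!c)) <==> b) ==> (!(ok ==> (!c)))) && ((!((ok ==> (!c)) <==> b)) ==> (!(ok ==> (!c))))
Before done := (!q) ==> ok: (((ok ==> (!c)) <==> b) ==> (!(ok ==> (!c)))) && ((!((ok ==> (!c)) <==> b)) ==> (!(ok ==> (!c))))
Before ok := q: (((q ==> (!c)) <==> b) ==> (!(q ==> (!c)))) && ((!((q ==> (!c)) <==> b)) ==> (!(q ==> (!c))))
Answer: WP = (((q ==> (!c)) <==> b) ==> (!(q ==> (!c)))) && ((!((q ==> (!c)) <==> b)) ==> (!(q ==> (!c))))


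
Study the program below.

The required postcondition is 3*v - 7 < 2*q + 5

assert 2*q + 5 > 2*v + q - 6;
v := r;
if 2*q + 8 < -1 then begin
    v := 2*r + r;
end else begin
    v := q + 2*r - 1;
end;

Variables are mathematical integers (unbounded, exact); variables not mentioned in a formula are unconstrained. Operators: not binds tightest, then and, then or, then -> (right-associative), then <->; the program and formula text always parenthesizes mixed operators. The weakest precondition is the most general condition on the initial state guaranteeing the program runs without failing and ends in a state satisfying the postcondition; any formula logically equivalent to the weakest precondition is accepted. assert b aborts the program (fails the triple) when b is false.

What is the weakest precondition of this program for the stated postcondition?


Working backward. After the program, the postcondition 3*v - 7 < 2*q + 5 must hold; in canonical form it is 3*v < 2*q + 12.
Then branch requires 9*r < 2*q + 12; else branch requires q + 6*r < 15.
Before the if: (2*q < -9 -> 9*r < 2*q + 12) and ((not (2*q < -9)) -> q + 6*r < 15)
Before v := r: (2*q < -9 -> 9*r < 2*q + 12) and ((not (2*q < -9)) -> q + 6*r < 15)
Before assert 2*q + 5 > 2*v + q - 6: q > 2*v - 11 and (2*q < -9 -> 9*r < 2*q + 12) and ((not (2*q < -9)) -> q + 6*r < 15)
Answer: WP = q > 2*v - 11 and (2*q < -9 -> 9*r < 2*q + 12) and ((not (2*q < -9)) -> q + 6*r < 15)


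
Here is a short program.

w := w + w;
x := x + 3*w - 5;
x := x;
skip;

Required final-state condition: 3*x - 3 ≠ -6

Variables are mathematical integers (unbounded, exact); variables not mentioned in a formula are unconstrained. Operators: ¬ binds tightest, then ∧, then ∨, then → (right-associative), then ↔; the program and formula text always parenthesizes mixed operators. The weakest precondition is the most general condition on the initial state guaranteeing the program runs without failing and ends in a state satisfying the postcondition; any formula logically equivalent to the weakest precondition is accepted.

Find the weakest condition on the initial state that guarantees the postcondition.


Working backward. After the program, the postcondition 3*x - 3 ≠ -6 must hold; in canonical form it is 3*x ≠ -3.
Before skip: 3*x ≠ -3
Before x := x: 3*x ≠ -3
Before x := x + 3*w - 5: 9*w + 3*x ≠ 12
Before w := w + w: 18*w + 3*x ≠ 12
Answer: WP = 18*w + 3*x ≠ 12


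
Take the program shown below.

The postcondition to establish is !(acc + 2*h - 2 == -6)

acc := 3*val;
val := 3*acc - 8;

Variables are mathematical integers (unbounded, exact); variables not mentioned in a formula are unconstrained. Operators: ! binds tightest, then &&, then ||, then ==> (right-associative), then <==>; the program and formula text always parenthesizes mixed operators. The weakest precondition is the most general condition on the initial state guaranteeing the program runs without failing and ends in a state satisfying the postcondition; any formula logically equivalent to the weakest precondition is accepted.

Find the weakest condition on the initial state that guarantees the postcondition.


Working backward. After the program, the postcondition !(acc + 2*h - 2 == -6) must hold; in canonical form it is !(acc + 2*h == -4).
Before val := 3*acc - 8: !(acc + 2*h == -4)
Before acc := 3*val: !(2*h + 3*val == -4)
Answer: WP = !(2*h + 3*val == -4)


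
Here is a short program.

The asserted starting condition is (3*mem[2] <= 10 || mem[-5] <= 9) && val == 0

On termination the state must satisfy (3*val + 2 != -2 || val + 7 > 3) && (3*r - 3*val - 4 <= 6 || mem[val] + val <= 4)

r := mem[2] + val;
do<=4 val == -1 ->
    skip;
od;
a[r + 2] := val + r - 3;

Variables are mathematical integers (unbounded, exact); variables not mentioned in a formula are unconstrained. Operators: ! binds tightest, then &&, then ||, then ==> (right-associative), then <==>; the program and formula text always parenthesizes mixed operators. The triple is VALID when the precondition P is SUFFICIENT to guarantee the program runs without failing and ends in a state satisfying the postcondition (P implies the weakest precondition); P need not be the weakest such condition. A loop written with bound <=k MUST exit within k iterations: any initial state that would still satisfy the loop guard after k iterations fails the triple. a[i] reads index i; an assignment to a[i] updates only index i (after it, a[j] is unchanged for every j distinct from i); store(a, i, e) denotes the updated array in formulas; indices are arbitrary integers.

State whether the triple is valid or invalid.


Working backward. After the program, the postcondition (3*val + 2 != -2 || val + 7 > 3) && (3*r - 3*val - 4 <= 6 || mem[val] + val <= 4) must hold; in canonical form it is (3*val != -4 || val > -4) && (3*r <= 3*val + 10 || mem[val] + val <= 4).
Before a[r + 2] := val + r - 3: (3*val != -4 || val > -4) && (3*r <= 3*val + 10 || mem[val] + val <= 4)
Before the loop (bound <=4), unroll the exhaustion recursion (WP_0 = exit-now case; WP_j = one more guarded iteration, up to j = 4):
  WP_0: (!(val == -1)) && (3*val != -4 || val > -4) && (3*r <= 3*val + 10 || mem[val] + val <= 4)
  WP_1: (val == -1 ==> ((!(val == -1)) && (3*val != -4 || val > -4) && (3*r <= 3*val + 10 || mem[val] + val <= 4))) && ((!(val == -1)) ==> ((3*val != -4 || val > -4) && (3*r <= 3*val + 10 || mem[val] + val <= 4)))
  WP_2: (val == -1 ==> ((val == -1 ==> ((!(val == -1)) && (3*val != -4 || val > -4) && (3*r <= 3*val + 10 || mem[val] + val <= 4))) && ((!(val == -1)) ==> ((3*val != -4 || val > -4) && (3*r <= 3*val + 10 || mem[val] + val <= 4))))) && ((!(val == -1)) ==> ((3*val != -4 || val > -4) && (3*r <= 3*val + 10 || mem[val] + val <= 4)))
  WP_3: (val == -1 ==> ((val == -1 ==> ((val == -1 ==> ((!(val == -1)) && (3*val != -4 || val > -4) && (3*r <= 3*val + 10 || mem[val] + val <= 4))) && ((!(val == -1)) ==> ((3*val != -4 || val > -4) && (3*r <= 3*val + 10 || mem[val] + val <= 4))))) && ((!(val == -1)) ==> ((3*val != -4 || val > -4) && (3*r <= 3*val + 10 || mem[val] + val <= 4))))) && ((!(val == -1)) ==> ((3*val != -4 || val > -4) && (3*r <= 3*val + 10 || mem[val] + val <= 4)))
  WP_4: (val == -1 ==> ((val == -1 ==> ((val == -1 ==> ((val == -1 ==> ((!(val == -1)) && (3*val != -4 || val > -4) && (3*r <= 3*val + 10 || mem[val] + val <= 4))) && ((!(val == -1)) ==> ((3*val != -4 || val > -4) && (3*r <= 3*val + 10 || mem[val] + val <= 4))))) && ((!(val == -1)) ==> ((3*val != -4 || val > -4) && (3*r <= 3*val + 10 || mem[val] + val <= 4))))) && ((!(val == -1)) ==> ((3*val != -4 || val > -4) && (3*r <= 3*val + 10 || mem[val] + val <= 4))))) && ((!(val == -1)) ==> ((3*val != -4 || val > -4) && (3*r <= 3*val + 10 || mem[val] + val <= 4)))
So before the loop: (val == -1 ==> ((val == -1 ==> ((val == -1 ==> ((val == -1 ==> ((!(val == -1)) && (3*val != -4 || val > -4) && (3*r <= 3*val + 10 || mem[val] + val <= 4))) && ((!(val == -1)) ==> ((3*val != -4 || val > -4) && (3*r <= 3*val + 10 || mem[val] + val <= 4))))) && ((!(val == -1)) ==> ((3*val != -4 || val > -4) && (3*r <= 3*val + 10 || mem[val] + val <= 4))))) && ((!(val == -1)) ==> ((3*val != -4 || val > -4) && (3*r <= 3*val + 10 || mem[val] + val <= 4))))) && ((!(val == -1)) ==> ((3*val != -4 || val > -4) && (3*r <= 3*val + 10 || mem[val] + val <= 4)))
Before r := mem[2] + val: (val == -1 ==> ((val == -1 ==> ((val == -1 ==> ((val == -1 ==> ((!(val == -1)) && (3*val != -4 || val > -4) && (3*mem[2] <= 10 || mem[val] + val <= 4))) && ((!(val == -1)) ==> ((3*val != -4 || val > -4) && (3*mem[2] <= 10 || mem[val] + val <= 4))))) && ((!(val == -1)) ==> ((3*val != -4 || val > -4) && (3*mem[2] <= 10 || mem[val] + val <= 4))))) && ((!(val == -1)) ==> ((3*val != -4 || val > -4) && (3*mem[2] <= 10 || mem[val] + val <= 4))))) && ((!(val == -1)) ==> ((3*val != -4 || val > -4) && (3*mem[2] <= 10 || mem[val] + val <= 4)))
The weakest precondition is (val == -1 ==> ((val == -1 ==> ((val == -1 ==> ((val == -1 ==> ((!(val == -1)) && (3*val != -4 || val > -4) && (3*mem[2] <= 10 || mem[val] + val <= 4))) && ((!(val == -1)) ==> ((3*val != -4 || val > -4) && (3*mem[2] <= 10 || mem[val] + val <= 4))))) && ((!(val == -1)) ==> ((3*val != -4 || val > -4) && (3*mem[2] <= 10 || mem[val] + val <= 4))))) && ((!(val == -1)) ==> ((3*val != -4 || val > -4) && (3*mem[2] <= 10 || mem[val] + val <= 4))))) && ((!(val == -1)) ==> ((3*val != -4 || val > -4) && (3*mem[2] <= 10 || mem[val] + val <= 4))).
Check whether (3*mem[2] <= 10 || mem[-5] <= 9) && val == 0 implies it.
Countermodel: at the initial state mem = {[-5] = -17422, [0] = 5, [2] = 4, elsewhere 5}, val = 0, the precondition holds but the weakest precondition fails.
Answer: invalid
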